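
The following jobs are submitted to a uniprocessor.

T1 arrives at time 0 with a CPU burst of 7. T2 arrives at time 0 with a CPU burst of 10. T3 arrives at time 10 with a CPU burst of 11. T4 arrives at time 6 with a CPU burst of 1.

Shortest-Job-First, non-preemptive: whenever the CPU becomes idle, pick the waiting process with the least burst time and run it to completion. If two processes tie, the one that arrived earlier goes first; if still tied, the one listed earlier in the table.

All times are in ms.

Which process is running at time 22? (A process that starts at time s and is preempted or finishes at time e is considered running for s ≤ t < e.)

T3

Schedule: | T1 0-7 | T4 7-8 | T2 8-18 | T3 18-29 |
Completion: T1=7  T2=18  T3=29  T4=8
Turnaround (C−A): T1=7  T2=18  T3=19  T4=2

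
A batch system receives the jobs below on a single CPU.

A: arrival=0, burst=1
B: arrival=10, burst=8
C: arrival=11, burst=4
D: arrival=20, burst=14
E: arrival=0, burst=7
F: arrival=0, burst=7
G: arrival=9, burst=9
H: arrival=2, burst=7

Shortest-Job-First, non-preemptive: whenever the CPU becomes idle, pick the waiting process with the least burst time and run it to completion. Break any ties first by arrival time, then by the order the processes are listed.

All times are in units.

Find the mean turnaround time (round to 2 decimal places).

18.88

Timeline: | A 0-1 | E 1-8 | F 8-15 | C 15-19 | H 19-26 | B 26-34 | G 34-43 | D 43-57 |
Completion: A=1  B=34  C=19  D=57  E=8  F=15  G=43  H=26
Turnaround times: A=1, B=24, C=8, D=37, E=8, F=15, G=34, H=24
Average turnaround = (1+24+8+37+8+15+34+24) / 8 = 151/8 = 18.88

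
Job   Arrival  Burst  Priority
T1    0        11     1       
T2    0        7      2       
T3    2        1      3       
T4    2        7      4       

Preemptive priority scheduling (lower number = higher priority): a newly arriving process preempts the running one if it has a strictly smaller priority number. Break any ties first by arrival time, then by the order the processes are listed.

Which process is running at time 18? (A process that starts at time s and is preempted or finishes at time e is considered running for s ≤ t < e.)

T3

Timeline: | T1 0-11 | T2 11-18 | T3 18-19 | T4 19-26 |
Completion: T1=11  T2=18  T3=19  T4=26
Turnaround (C−A): T1=11  T2=18  T3=17  T4=24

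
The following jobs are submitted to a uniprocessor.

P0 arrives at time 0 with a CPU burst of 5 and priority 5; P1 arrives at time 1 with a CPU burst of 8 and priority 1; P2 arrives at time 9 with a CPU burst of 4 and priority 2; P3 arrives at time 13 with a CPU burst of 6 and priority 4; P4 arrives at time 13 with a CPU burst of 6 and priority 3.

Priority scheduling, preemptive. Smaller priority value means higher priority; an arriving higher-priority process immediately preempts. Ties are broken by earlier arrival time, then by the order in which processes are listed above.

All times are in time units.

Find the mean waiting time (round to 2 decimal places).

Gantt: | P0 0-1 | P1 1-9 | P2 9-13 | P4 13-19 | P3 19-25 | P0 25-29 |
Completion: P0=29  P1=9  P2=13  P3=25  P4=19
Turnaround (C−A): P0=29  P1=8  P2=4  P3=12  P4=6
Waiting times: P0=24, P1=0, P2=0, P3=6, P4=0
Average waiting = (24+0+0+6+0) / 5 = 30/5 = 6.00

6.00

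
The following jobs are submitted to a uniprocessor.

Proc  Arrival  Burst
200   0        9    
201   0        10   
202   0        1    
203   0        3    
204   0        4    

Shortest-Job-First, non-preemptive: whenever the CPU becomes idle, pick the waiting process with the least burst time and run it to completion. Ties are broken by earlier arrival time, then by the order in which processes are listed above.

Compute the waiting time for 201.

Gantt: | 202 0-1 | 203 1-4 | 204 4-8 | 200 8-17 | 201 17-27 |
Completion: 200=17  201=27  202=1  203=4  204=8
Waiting(201) = turnaround − burst = 27 − 10 = 17

17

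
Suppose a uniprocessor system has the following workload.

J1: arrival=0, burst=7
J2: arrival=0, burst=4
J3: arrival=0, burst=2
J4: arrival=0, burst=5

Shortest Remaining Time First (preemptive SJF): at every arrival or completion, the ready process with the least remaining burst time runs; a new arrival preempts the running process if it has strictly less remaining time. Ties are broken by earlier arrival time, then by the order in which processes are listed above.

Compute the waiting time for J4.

Schedule: | J3 0-2 | J2 2-6 | J4 6-11 | J1 11-18 |
Completion: J1=18  J2=6  J3=2  J4=11
Turnaround (C−A): J1=18  J2=6  J3=2  J4=11
Waiting(J4) = turnaround − burst = 11 − 5 = 6

6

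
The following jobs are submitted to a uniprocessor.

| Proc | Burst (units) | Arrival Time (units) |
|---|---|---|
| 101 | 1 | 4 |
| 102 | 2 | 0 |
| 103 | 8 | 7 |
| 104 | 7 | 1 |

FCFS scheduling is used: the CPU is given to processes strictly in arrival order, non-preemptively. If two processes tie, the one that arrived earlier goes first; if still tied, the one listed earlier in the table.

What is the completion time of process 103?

Timeline: | 102 0-2 | 104 2-9 | 101 9-10 | 103 10-18 |
Completion: 101=10  102=2  103=18  104=9
Turnaround (C−A): 101=6  102=2  103=11  104=8

18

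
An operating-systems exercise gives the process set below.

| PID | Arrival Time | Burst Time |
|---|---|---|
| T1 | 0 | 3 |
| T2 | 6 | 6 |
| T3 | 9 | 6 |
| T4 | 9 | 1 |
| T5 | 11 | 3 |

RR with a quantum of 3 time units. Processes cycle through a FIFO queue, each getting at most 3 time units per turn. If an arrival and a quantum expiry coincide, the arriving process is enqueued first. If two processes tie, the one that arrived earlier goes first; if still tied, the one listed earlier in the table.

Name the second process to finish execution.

T4

Timeline: | T1 0-3 | idle 3-6 | T2 6-9 | T3 9-12 | T4 12-13 | T2 13-16 | T5 16-19 | T3 19-22 |
Completion: T1=3  T2=16  T3=22  T4=13  T5=19
Turnaround (C−A): T1=3  T2=10  T3=13  T4=4  T5=8
Finish order: T1 → T4 → T2 → T5 → T3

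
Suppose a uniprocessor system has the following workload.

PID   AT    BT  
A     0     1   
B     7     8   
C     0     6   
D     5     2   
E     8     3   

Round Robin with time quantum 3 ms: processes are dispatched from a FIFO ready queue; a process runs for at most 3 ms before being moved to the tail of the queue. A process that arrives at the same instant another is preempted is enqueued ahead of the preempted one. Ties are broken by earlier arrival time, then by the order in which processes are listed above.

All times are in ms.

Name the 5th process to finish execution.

B

Schedule: | A 0-1 | C 1-7 | D 7-9 | B 9-12 | E 12-15 | B 15-20 |
Completion: A=1  B=20  C=7  D=9  E=15
Turnaround (C−A): A=1  B=13  C=7  D=4  E=7
Finish order: A → C → D → E → B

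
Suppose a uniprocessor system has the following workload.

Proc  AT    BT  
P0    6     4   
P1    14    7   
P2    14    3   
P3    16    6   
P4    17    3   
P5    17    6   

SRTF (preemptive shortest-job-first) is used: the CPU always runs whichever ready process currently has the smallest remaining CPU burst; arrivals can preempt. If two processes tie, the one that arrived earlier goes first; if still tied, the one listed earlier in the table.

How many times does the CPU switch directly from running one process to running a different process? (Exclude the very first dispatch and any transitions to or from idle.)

Gantt: | idle 0-6 | P0 6-10 | idle 10-14 | P2 14-17 | P4 17-20 | P3 20-26 | P5 26-32 | P1 32-39 |
Completion: P0=10  P1=39  P2=17  P3=26  P4=20  P5=32

4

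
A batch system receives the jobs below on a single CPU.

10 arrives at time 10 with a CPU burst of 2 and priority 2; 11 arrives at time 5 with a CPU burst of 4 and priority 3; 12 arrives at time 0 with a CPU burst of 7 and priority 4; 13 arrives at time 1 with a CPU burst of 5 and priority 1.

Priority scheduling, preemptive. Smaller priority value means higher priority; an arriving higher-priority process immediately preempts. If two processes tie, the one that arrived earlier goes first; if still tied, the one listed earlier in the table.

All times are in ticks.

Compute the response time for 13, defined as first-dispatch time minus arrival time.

0

Gantt: | 12 0-1 | 13 1-6 | 11 6-10 | 10 10-12 | 12 12-18 |
Completion: 10=12  11=10  12=18  13=6
Turnaround (C−A): 10=2  11=5  12=18  13=5
Response(13) = first start − arrival = 1 − 1 = 0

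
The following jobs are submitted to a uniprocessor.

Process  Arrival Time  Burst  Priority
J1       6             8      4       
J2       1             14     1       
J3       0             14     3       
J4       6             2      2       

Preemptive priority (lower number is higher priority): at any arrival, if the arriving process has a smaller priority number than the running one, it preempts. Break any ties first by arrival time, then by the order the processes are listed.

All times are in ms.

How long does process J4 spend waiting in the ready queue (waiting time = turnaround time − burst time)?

Gantt: | J3 0-1 | J2 1-15 | J4 15-17 | J3 17-30 | J1 30-38 |
Completion: J1=38  J2=15  J3=30  J4=17
Turnaround (C−A): J1=32  J2=14  J3=30  J4=11
Waiting(J4) = turnaround − burst = 11 − 2 = 9

9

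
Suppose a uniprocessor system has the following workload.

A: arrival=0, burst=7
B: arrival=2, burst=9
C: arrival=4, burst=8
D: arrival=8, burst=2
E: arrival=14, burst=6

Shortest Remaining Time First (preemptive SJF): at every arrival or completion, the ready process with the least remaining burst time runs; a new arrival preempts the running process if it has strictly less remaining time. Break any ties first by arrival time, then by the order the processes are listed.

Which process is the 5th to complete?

Gantt: | A 0-7 | C 7-8 | D 8-10 | C 10-17 | E 17-23 | B 23-32 |
Completion: A=7  B=32  C=17  D=10  E=23
Finish order: A → D → C → E → B

B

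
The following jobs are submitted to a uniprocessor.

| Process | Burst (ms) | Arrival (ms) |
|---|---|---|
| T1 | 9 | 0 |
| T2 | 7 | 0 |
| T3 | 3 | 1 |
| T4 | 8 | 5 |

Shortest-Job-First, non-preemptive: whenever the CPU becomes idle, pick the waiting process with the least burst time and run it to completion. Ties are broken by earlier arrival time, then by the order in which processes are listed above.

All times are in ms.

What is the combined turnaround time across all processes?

Schedule: | T2 0-7 | T3 7-10 | T4 10-18 | T1 18-27 |
Completion: T1=27  T2=7  T3=10  T4=18
Turnaround (C−A): T1=27  T2=7  T3=9  T4=13
Turnaround = completion − arrival: T1=27, T2=7, T3=9, T4=13
Total turnaround = 27 + 7 + 9 + 13 = 56

56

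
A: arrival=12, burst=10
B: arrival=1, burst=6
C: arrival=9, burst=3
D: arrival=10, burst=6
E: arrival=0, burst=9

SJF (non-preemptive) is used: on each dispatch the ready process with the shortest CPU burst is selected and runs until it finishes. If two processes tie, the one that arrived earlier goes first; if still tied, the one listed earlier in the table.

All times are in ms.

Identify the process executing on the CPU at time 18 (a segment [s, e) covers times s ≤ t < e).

D

Timeline: | E 0-9 | C 9-12 | B 12-18 | D 18-24 | A 24-34 |
Completion: A=34  B=18  C=12  D=24  E=9
Turnaround (C−A): A=22  B=17  C=3  D=14  E=9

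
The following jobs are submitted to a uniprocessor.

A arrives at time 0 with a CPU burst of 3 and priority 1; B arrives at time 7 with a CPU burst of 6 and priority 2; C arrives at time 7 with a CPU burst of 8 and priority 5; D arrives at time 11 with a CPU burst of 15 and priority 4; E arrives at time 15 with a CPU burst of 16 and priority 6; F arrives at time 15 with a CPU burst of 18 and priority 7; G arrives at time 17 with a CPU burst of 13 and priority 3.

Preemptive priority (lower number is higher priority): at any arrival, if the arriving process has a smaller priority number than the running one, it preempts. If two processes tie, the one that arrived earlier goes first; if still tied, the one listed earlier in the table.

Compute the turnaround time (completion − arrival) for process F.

Gantt: | A 0-3 | idle 3-7 | B 7-13 | D 13-17 | G 17-30 | D 30-41 | C 41-49 | E 49-65 | F 65-83 |
Completion: A=3  B=13  C=49  D=41  E=65  F=83  G=30
Turnaround (C−A): A=3  B=6  C=42  D=30  E=50  F=68  G=13
Turnaround(F) = completion − arrival = 83 − 15 = 68

68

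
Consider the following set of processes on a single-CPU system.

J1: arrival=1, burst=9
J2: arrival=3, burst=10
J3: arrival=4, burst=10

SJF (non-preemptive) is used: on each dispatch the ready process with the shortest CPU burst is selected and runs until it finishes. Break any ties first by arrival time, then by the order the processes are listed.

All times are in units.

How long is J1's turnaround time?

9

Timeline: | idle 0-1 | J1 1-10 | J2 10-20 | J3 20-30 |
Completion: J1=10  J2=20  J3=30
Turnaround(J1) = completion − arrival = 10 − 1 = 9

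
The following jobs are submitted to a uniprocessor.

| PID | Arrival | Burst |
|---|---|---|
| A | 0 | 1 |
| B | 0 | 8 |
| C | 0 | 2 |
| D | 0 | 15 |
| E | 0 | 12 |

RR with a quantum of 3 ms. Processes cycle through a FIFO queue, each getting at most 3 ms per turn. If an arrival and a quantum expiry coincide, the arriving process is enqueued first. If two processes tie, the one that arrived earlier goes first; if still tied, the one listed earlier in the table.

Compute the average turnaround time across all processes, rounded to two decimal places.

Gantt: | A 0-1 | B 1-4 | C 4-6 | D 6-9 | E 9-12 | B 12-15 | D 15-18 | E 18-21 | B 21-23 | D 23-26 | E 26-29 | D 29-32 | E 32-35 | D 35-38 |
Completion: A=1  B=23  C=6  D=38  E=35
Turnaround (C−A): A=1  B=23  C=6  D=38  E=35
Turnaround times: A=1, B=23, C=6, D=38, E=35
Average turnaround = (1+23+6+38+35) / 5 = 103/5 = 20.60

20.60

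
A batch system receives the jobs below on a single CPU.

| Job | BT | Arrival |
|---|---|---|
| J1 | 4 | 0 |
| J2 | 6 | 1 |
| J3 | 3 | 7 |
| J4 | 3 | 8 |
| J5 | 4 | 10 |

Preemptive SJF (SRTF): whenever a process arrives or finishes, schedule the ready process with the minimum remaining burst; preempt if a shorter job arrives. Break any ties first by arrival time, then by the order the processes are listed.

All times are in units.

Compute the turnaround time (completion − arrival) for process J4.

8

Gantt: | J1 0-4 | J2 4-10 | J3 10-13 | J4 13-16 | J5 16-20 |
Completion: J1=4  J2=10  J3=13  J4=16  J5=20
Turnaround (C−A): J1=4  J2=9  J3=6  J4=8  J5=10
Turnaround(J4) = completion − arrival = 16 − 8 = 8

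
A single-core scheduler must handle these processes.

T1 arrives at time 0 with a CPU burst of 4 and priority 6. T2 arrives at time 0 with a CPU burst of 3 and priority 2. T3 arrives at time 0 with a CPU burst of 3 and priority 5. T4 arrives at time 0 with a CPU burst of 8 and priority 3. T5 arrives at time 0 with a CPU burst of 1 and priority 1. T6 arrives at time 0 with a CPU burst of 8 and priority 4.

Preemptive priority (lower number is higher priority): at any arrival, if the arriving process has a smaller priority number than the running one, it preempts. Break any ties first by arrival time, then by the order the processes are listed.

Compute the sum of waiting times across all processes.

Schedule: | T5 0-1 | T2 1-4 | T4 4-12 | T6 12-20 | T3 20-23 | T1 23-27 |
Completion: T1=27  T2=4  T3=23  T4=12  T5=1  T6=20
Turnaround (C−A): T1=27  T2=4  T3=23  T4=12  T5=1  T6=20
Waiting = turnaround − burst: T1=23, T2=1, T3=20, T4=4, T5=0, T6=12
Total waiting = 23 + 1 + 20 + 4 + 0 + 12 = 60

60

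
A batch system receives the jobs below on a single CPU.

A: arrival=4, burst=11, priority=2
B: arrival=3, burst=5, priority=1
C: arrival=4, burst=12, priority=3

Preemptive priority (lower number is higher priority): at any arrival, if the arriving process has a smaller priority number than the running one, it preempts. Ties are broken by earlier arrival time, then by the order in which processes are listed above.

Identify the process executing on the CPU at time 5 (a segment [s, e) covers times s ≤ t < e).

B

Gantt: | idle 0-3 | B 3-8 | A 8-19 | C 19-31 |
Completion: A=19  B=8  C=31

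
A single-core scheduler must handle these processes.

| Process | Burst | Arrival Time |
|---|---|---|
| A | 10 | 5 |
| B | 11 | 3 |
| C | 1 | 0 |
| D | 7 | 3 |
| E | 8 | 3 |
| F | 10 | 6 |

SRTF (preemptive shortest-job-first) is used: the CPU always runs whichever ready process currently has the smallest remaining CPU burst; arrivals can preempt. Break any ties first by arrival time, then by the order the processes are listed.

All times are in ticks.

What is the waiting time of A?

Schedule: | C 0-1 | idle 1-3 | D 3-10 | E 10-18 | A 18-28 | F 28-38 | B 38-49 |
Completion: A=28  B=49  C=1  D=10  E=18  F=38
Turnaround (C−A): A=23  B=46  C=1  D=7  E=15  F=32
Waiting(A) = turnaround − burst = 23 − 10 = 13

13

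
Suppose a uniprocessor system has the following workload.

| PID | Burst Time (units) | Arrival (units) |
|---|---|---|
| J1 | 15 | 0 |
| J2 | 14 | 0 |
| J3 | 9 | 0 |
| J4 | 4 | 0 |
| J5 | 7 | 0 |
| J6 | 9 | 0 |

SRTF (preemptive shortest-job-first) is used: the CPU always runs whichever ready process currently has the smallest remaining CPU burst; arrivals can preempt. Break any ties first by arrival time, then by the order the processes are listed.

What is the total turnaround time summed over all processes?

Schedule: | J4 0-4 | J5 4-11 | J3 11-20 | J6 20-29 | J2 29-43 | J1 43-58 |
Completion: J1=58  J2=43  J3=20  J4=4  J5=11  J6=29
Turnaround = completion − arrival: J1=58, J2=43, J3=20, J4=4, J5=11, J6=29
Total turnaround = 58 + 43 + 20 + 4 + 11 + 29 = 165

165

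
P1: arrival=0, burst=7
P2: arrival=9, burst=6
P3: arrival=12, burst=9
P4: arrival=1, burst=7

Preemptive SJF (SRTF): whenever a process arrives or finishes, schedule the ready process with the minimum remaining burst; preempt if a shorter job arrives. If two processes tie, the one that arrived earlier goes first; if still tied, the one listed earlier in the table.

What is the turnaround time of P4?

Gantt: | P1 0-7 | P4 7-14 | P2 14-20 | P3 20-29 |
Completion: P1=7  P2=20  P3=29  P4=14
Turnaround (C−A): P1=7  P2=11  P3=17  P4=13
Turnaround(P4) = completion − arrival = 14 − 1 = 13

13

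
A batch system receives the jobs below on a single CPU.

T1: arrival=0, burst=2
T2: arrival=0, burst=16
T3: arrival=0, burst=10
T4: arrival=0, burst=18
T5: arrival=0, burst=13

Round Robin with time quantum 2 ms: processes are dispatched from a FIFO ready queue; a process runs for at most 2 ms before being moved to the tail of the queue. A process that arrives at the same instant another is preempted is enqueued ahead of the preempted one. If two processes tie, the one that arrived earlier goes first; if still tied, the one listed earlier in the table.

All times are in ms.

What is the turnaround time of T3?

Gantt: | T1 0-2 | T2 2-4 | T3 4-6 | T4 6-8 | T5 8-10 | T2 10-12 | T3 12-14 | T4 14-16 | T5 16-18 | T2 18-20 | T3 20-22 | T4 22-24 | T5 24-26 | T2 26-28 | T3 28-30 | T4 30-32 | T5 32-34 | T2 34-36 | T3 36-38 | T4 38-40 | T5 40-42 | T2 42-44 | T4 44-46 | T5 46-48 | T2 48-50 | T4 50-52 | T5 52-53 | T2 53-55 | T4 55-59 |
Completion: T1=2  T2=55  T3=38  T4=59  T5=53
Turnaround(T3) = completion − arrival = 38 − 0 = 38

38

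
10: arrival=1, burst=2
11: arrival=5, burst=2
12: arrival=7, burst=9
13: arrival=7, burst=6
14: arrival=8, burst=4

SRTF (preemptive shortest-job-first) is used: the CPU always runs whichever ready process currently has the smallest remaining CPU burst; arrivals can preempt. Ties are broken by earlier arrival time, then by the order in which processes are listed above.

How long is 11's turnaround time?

2

Schedule: | idle 0-1 | 10 1-3 | idle 3-5 | 11 5-7 | 13 7-8 | 14 8-12 | 13 12-17 | 12 17-26 |
Completion: 10=3  11=7  12=26  13=17  14=12
Turnaround(11) = completion − arrival = 7 − 5 = 2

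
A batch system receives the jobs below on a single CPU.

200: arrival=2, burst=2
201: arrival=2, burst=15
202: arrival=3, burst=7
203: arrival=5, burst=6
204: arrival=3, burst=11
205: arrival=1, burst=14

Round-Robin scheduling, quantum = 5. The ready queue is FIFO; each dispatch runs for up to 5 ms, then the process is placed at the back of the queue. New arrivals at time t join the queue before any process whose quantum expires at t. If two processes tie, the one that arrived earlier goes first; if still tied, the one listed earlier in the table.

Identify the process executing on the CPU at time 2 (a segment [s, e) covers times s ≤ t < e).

205

Schedule: | idle 0-1 | 205 1-6 | 200 6-8 | 201 8-13 | 202 13-18 | 204 18-23 | 203 23-28 | 205 28-33 | 201 33-38 | 202 38-40 | 204 40-45 | 203 45-46 | 205 46-50 | 201 50-55 | 204 55-56 |
Completion: 200=8  201=55  202=40  203=46  204=56  205=50
Turnaround (C−A): 200=6  201=53  202=37  203=41  204=53  205=49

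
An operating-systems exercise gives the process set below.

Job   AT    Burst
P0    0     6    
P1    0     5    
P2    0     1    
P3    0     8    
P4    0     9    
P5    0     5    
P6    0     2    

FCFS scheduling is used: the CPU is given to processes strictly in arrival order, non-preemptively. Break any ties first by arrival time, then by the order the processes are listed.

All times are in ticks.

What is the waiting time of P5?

29

Gantt: | P0 0-6 | P1 6-11 | P2 11-12 | P3 12-20 | P4 20-29 | P5 29-34 | P6 34-36 |
Completion: P0=6  P1=11  P2=12  P3=20  P4=29  P5=34  P6=36
Turnaround (C−A): P0=6  P1=11  P2=12  P3=20  P4=29  P5=34  P6=36
Waiting(P5) = turnaround − burst = 34 − 5 = 29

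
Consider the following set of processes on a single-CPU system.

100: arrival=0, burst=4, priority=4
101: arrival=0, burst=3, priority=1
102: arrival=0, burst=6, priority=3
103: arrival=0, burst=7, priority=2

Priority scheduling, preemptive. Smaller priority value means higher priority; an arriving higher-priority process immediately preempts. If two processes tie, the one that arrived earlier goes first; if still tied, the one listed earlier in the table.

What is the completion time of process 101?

Schedule: | 101 0-3 | 103 3-10 | 102 10-16 | 100 16-20 |
Completion: 100=20  101=3  102=16  103=10

3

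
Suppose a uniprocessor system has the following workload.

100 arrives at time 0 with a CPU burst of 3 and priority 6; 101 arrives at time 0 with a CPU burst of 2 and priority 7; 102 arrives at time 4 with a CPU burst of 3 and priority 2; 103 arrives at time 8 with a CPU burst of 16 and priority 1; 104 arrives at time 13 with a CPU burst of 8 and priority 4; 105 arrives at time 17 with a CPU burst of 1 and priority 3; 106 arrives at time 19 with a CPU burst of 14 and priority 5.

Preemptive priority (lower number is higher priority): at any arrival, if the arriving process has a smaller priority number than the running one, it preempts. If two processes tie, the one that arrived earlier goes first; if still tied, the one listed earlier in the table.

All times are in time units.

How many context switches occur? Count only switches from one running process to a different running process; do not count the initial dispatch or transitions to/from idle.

Schedule: | 100 0-3 | 101 3-4 | 102 4-7 | 101 7-8 | 103 8-24 | 105 24-25 | 104 25-33 | 106 33-47 |
Completion: 100=3  101=8  102=7  103=24  104=33  105=25  106=47
Turnaround (C−A): 100=3  101=8  102=3  103=16  104=20  105=8  106=28

7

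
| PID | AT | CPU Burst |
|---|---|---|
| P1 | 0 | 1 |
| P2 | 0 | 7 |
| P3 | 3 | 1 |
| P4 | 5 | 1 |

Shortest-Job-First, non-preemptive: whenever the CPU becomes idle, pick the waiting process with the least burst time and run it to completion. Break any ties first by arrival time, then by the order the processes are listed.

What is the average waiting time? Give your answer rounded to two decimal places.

Gantt: | P1 0-1 | P2 1-8 | P3 8-9 | P4 9-10 |
Completion: P1=1  P2=8  P3=9  P4=10
Waiting times: P1=0, P2=1, P3=5, P4=4
Average waiting = (0+1+5+4) / 4 = 10/4 = 2.50

2.50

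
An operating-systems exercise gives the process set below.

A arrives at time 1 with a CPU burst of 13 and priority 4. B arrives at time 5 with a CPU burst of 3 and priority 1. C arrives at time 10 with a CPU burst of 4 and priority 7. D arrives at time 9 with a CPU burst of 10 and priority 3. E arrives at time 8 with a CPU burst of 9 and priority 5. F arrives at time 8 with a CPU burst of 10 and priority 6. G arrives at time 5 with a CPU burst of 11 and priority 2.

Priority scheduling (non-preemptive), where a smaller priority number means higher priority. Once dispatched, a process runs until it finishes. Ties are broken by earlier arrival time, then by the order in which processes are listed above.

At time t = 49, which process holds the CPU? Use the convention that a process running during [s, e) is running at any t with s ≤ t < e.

F

Gantt: | idle 0-1 | A 1-14 | B 14-17 | G 17-28 | D 28-38 | E 38-47 | F 47-57 | C 57-61 |
Completion: A=14  B=17  C=61  D=38  E=47  F=57  G=28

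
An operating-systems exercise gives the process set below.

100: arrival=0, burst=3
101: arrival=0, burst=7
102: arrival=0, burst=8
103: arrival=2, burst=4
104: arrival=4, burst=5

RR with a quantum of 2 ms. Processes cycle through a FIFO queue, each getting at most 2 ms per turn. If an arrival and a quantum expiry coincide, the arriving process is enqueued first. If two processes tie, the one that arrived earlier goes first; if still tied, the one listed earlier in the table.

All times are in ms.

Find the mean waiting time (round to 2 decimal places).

13.80

Gantt: | 100 0-2 | 101 2-4 | 102 4-6 | 103 6-8 | 100 8-9 | 104 9-11 | 101 11-13 | 102 13-15 | 103 15-17 | 104 17-19 | 101 19-21 | 102 21-23 | 104 23-24 | 101 24-25 | 102 25-27 |
Completion: 100=9  101=25  102=27  103=17  104=24
Turnaround (C−A): 100=9  101=25  102=27  103=15  104=20
Waiting times: 100=6, 101=18, 102=19, 103=11, 104=15
Average waiting = (6+18+19+11+15) / 5 = 69/5 = 13.80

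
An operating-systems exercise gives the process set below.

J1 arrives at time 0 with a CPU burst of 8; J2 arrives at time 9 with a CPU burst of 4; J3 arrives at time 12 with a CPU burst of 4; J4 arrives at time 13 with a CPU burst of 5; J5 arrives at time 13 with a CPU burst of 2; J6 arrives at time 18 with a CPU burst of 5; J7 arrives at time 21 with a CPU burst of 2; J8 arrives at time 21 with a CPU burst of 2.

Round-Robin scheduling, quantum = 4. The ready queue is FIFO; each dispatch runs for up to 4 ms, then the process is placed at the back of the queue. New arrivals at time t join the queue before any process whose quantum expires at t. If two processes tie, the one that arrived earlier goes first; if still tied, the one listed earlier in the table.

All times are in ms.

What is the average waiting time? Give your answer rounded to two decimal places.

Schedule: | J1 0-8 | idle 8-9 | J2 9-13 | J3 13-17 | J4 17-21 | J5 21-23 | J6 23-27 | J7 27-29 | J8 29-31 | J4 31-32 | J6 32-33 |
Completion: J1=8  J2=13  J3=17  J4=32  J5=23  J6=33  J7=29  J8=31
Turnaround (C−A): J1=8  J2=4  J3=5  J4=19  J5=10  J6=15  J7=8  J8=10
Waiting times: J1=0, J2=0, J3=1, J4=14, J5=8, J6=10, J7=6, J8=8
Average waiting = (0+0+1+14+8+10+6+8) / 8 = 47/8 = 5.88

5.88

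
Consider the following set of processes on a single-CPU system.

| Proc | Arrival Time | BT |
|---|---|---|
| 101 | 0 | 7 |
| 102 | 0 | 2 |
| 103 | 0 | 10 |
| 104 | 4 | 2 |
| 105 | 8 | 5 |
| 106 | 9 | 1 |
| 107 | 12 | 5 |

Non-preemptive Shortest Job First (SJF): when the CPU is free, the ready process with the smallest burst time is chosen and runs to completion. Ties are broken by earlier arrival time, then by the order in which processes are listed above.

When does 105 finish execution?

17

Gantt: | 102 0-2 | 101 2-9 | 106 9-10 | 104 10-12 | 105 12-17 | 107 17-22 | 103 22-32 |
Completion: 101=9  102=2  103=32  104=12  105=17  106=10  107=22
Turnaround (C−A): 101=9  102=2  103=32  104=8  105=9  106=1  107=10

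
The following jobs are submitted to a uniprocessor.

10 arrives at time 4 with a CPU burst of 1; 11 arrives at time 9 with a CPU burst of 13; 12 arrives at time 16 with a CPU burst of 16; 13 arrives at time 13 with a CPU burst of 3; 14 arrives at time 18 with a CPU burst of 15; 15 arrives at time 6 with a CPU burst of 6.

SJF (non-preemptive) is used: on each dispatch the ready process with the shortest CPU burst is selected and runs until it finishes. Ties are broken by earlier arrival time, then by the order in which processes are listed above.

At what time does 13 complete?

Gantt: | idle 0-4 | 10 4-5 | idle 5-6 | 15 6-12 | 11 12-25 | 13 25-28 | 14 28-43 | 12 43-59 |
Completion: 10=5  11=25  12=59  13=28  14=43  15=12
Turnaround (C−A): 10=1  11=16  12=43  13=15  14=25  15=6

28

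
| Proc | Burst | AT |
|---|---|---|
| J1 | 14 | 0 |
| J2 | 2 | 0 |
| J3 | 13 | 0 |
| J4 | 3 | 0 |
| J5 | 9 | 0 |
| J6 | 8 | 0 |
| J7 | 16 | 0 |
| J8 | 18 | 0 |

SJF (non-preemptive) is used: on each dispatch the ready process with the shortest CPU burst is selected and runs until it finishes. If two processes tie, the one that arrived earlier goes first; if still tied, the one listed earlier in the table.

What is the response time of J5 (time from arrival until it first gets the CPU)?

Timeline: | J2 0-2 | J4 2-5 | J6 5-13 | J5 13-22 | J3 22-35 | J1 35-49 | J7 49-65 | J8 65-83 |
Completion: J1=49  J2=2  J3=35  J4=5  J5=22  J6=13  J7=65  J8=83
Response(J5) = first start − arrival = 13 − 0 = 13

13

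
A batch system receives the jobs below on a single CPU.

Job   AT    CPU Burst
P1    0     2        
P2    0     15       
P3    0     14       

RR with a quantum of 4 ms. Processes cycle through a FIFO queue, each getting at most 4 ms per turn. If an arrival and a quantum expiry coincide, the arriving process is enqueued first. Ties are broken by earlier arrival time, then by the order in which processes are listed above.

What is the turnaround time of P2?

Schedule: | P1 0-2 | P2 2-6 | P3 6-10 | P2 10-14 | P3 14-18 | P2 18-22 | P3 22-26 | P2 26-29 | P3 29-31 |
Completion: P1=2  P2=29  P3=31
Turnaround(P2) = completion − arrival = 29 − 0 = 29

29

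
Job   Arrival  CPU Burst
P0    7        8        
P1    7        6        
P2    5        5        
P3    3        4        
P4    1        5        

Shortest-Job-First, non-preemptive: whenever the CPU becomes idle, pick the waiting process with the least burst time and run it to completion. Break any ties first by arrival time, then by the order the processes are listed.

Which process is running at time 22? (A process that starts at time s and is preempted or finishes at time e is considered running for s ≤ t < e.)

P0

Timeline: | idle 0-1 | P4 1-6 | P3 6-10 | P2 10-15 | P1 15-21 | P0 21-29 |
Completion: P0=29  P1=21  P2=15  P3=10  P4=6
Turnaround (C−A): P0=22  P1=14  P2=10  P3=7  P4=5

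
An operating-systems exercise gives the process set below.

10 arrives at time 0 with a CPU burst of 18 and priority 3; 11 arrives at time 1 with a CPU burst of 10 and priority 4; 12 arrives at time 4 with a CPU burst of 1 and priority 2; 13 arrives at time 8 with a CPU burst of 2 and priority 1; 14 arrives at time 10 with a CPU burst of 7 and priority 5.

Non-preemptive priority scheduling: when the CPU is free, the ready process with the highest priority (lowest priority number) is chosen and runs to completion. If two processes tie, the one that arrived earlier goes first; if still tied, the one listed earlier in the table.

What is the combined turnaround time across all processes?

105

Schedule: | 10 0-18 | 13 18-20 | 12 20-21 | 11 21-31 | 14 31-38 |
Completion: 10=18  11=31  12=21  13=20  14=38
Turnaround (C−A): 10=18  11=30  12=17  13=12  14=28
Turnaround = completion − arrival: 10=18, 11=30, 12=17, 13=12, 14=28
Total turnaround = 18 + 30 + 17 + 12 + 28 = 105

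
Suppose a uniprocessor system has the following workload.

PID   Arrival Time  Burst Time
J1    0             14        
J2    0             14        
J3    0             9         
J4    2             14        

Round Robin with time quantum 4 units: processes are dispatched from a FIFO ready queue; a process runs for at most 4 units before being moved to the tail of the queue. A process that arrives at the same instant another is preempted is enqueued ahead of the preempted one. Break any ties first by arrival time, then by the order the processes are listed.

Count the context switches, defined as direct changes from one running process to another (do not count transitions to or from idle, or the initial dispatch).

14

Schedule: | J1 0-4 | J2 4-8 | J3 8-12 | J4 12-16 | J1 16-20 | J2 20-24 | J3 24-28 | J4 28-32 | J1 32-36 | J2 36-40 | J3 40-41 | J4 41-45 | J1 45-47 | J2 47-49 | J4 49-51 |
Completion: J1=47  J2=49  J3=41  J4=51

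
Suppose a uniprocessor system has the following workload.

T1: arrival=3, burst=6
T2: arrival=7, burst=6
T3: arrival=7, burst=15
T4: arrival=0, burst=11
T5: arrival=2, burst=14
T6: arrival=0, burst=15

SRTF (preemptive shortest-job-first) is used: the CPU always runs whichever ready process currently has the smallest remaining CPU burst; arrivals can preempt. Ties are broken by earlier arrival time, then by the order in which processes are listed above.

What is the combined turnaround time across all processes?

Gantt: | T4 0-3 | T1 3-9 | T2 9-15 | T4 15-23 | T5 23-37 | T6 37-52 | T3 52-67 |
Completion: T1=9  T2=15  T3=67  T4=23  T5=37  T6=52
Turnaround = completion − arrival: T1=6, T2=8, T3=60, T4=23, T5=35, T6=52
Total turnaround = 6 + 8 + 60 + 23 + 35 + 52 = 184

184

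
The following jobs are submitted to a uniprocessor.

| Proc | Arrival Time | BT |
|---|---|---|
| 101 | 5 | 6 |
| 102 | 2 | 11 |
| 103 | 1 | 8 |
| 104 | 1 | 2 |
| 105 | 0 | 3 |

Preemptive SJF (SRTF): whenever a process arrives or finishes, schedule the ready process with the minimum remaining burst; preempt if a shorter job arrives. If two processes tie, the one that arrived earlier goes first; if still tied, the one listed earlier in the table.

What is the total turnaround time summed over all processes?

59

Gantt: | 105 0-3 | 104 3-5 | 101 5-11 | 103 11-19 | 102 19-30 |
Completion: 101=11  102=30  103=19  104=5  105=3
Turnaround (C−A): 101=6  102=28  103=18  104=4  105=3
Turnaround = completion − arrival: 101=6, 102=28, 103=18, 104=4, 105=3
Total turnaround = 6 + 28 + 18 + 4 + 3 = 59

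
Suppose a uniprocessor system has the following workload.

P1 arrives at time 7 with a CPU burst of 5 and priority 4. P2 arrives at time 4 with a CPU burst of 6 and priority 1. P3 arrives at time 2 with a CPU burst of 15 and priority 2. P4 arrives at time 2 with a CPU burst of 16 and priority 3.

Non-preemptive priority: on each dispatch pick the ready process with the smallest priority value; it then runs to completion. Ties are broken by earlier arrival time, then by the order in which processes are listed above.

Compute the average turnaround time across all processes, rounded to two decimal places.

Schedule: | idle 0-2 | P3 2-17 | P2 17-23 | P4 23-39 | P1 39-44 |
Completion: P1=44  P2=23  P3=17  P4=39
Turnaround times: P1=37, P2=19, P3=15, P4=37
Average turnaround = (37+19+15+37) / 4 = 108/4 = 27.00

27.00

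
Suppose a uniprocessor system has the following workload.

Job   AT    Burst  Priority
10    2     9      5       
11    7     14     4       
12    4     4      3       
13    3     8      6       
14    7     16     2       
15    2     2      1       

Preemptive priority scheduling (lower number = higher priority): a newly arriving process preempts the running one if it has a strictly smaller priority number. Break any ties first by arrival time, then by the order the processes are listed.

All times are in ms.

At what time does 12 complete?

24

Gantt: | idle 0-2 | 15 2-4 | 12 4-7 | 14 7-23 | 12 23-24 | 11 24-38 | 10 38-47 | 13 47-55 |
Completion: 10=47  11=38  12=24  13=55  14=23  15=4
Turnaround (C−A): 10=45  11=31  12=20  13=52  14=16  15=2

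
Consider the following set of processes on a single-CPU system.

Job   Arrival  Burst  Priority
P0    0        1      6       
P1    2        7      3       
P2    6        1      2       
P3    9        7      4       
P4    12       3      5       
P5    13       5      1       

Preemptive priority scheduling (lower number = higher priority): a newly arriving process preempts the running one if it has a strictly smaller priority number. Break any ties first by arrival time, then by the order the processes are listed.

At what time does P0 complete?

1

Schedule: | P0 0-1 | idle 1-2 | P1 2-6 | P2 6-7 | P1 7-10 | P3 10-13 | P5 13-18 | P3 18-22 | P4 22-25 |
Completion: P0=1  P1=10  P2=7  P3=22  P4=25  P5=18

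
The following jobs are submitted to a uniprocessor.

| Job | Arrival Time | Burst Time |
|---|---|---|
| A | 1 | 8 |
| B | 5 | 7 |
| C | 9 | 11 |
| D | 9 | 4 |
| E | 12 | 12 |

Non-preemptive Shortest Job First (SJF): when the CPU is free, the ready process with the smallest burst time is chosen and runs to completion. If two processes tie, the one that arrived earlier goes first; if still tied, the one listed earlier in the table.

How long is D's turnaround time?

Timeline: | idle 0-1 | A 1-9 | D 9-13 | B 13-20 | C 20-31 | E 31-43 |
Completion: A=9  B=20  C=31  D=13  E=43
Turnaround (C−A): A=8  B=15  C=22  D=4  E=31
Turnaround(D) = completion − arrival = 13 − 9 = 4

4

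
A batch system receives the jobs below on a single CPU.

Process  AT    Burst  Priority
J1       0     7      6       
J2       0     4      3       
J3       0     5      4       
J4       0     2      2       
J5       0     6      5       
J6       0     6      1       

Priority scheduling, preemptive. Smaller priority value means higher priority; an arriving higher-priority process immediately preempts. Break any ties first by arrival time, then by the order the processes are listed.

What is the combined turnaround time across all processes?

96

Timeline: | J6 0-6 | J4 6-8 | J2 8-12 | J3 12-17 | J5 17-23 | J1 23-30 |
Completion: J1=30  J2=12  J3=17  J4=8  J5=23  J6=6
Turnaround (C−A): J1=30  J2=12  J3=17  J4=8  J5=23  J6=6
Turnaround = completion − arrival: J1=30, J2=12, J3=17, J4=8, J5=23, J6=6
Total turnaround = 30 + 12 + 17 + 8 + 23 + 6 = 96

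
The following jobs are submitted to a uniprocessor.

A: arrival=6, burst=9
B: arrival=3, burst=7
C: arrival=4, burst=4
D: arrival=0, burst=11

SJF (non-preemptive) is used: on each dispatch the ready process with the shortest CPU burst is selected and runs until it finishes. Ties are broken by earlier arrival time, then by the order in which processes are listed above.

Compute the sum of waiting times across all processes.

Gantt: | D 0-11 | C 11-15 | B 15-22 | A 22-31 |
Completion: A=31  B=22  C=15  D=11
Waiting = turnaround − burst: A=16, B=12, C=7, D=0
Total waiting = 16 + 12 + 7 + 0 = 35

35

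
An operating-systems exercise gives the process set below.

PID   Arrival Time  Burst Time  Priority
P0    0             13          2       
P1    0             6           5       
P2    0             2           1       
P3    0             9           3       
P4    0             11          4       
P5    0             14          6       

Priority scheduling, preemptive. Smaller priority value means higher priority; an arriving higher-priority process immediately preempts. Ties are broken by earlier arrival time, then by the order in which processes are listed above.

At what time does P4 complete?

Gantt: | P2 0-2 | P0 2-15 | P3 15-24 | P4 24-35 | P1 35-41 | P5 41-55 |
Completion: P0=15  P1=41  P2=2  P3=24  P4=35  P5=55
Turnaround (C−A): P0=15  P1=41  P2=2  P3=24  P4=35  P5=55

35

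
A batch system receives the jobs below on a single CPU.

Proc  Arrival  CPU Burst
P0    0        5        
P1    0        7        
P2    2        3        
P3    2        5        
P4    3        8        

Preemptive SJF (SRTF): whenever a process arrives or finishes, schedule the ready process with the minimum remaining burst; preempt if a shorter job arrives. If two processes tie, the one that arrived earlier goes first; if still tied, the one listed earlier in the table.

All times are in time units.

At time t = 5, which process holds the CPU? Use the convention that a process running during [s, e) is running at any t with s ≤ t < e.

Timeline: | P0 0-5 | P2 5-8 | P3 8-13 | P1 13-20 | P4 20-28 |
Completion: P0=5  P1=20  P2=8  P3=13  P4=28

P2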